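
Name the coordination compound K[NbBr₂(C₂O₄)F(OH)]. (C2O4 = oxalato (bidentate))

The 1 potassium counter-ion carries a total charge of +1, so each complex ion is 1−.
Ligand charges: 1×oxalato (-2 each), 1×hydroxo (-1 each), 2×bromo (-1 each), 1×fluoro (-1 each); total -6. So Nb + (-6) = 1−, giving Nb = +5.
The complex ion is anionic, so niobium takes the -ate form niobate(V).

potassium dibromofluorohydroxooxalatoniobate(V)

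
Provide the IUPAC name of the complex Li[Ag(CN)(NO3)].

lithium cyanonitratoargentate(I)

The 1 lithium counter-ion carries a total charge of +1, so each complex ion is 1−.
Ligand charges: 1×cyano (-1 each), 1×nitrato (-1 each); total -2. So Ag + (-2) = 1−, giving Ag = +1.
The complex ion is anionic, so silver takes the -ate form argentate(I).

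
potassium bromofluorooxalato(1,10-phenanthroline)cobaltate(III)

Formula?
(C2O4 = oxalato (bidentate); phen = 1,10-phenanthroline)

K[CoBr(C2O4)F(phen)]

Ligands: 1 oxalato (C2O4, -2), 1 1,10-phenanthroline (phen, neutral), 1 bromo (Br, -1), 1 fluoro (F, -1). Ligand charge sum = -4.
With Co in oxidation state +3, the complex ion is [Co...]^1−.
Charge balance with potassium (+1) requires 1 complex ion per 1 potassium.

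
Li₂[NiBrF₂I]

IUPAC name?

The 2 lithium counter-ions carry a total charge of +2, so each complex ion is 2−.
Ligand charges: 2×fluoro (-1 each), 1×bromo (-1 each), 1×iodo (-1 each); total -4. So Ni + (-4) = 2−, giving Ni = +2.
The complex ion is anionic, so nickel takes the -ate form nickelate(II).

lithium bromodifluoroiodonickelate(II)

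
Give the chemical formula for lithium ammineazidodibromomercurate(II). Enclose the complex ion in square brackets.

Ligands: 1 ammine (NH3, neutral), 2 bromo (Br, -1), 1 azido (N3, -1). Ligand charge sum = -3.
With Hg in oxidation state +2, the complex ion is [Hg...]^1−.
Charge balance with lithium (+1) requires 1 complex ion per 1 lithium.

Li[HgBr2(N3)(NH3)]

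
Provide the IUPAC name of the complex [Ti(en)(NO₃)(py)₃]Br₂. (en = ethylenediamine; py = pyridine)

(ethylenediamine)nitratotris(pyridine)titanium(III) bromide

The 2 bromide counter-ions carry a total charge of -2, so each complex ion is 2+.
Ligand charges: 1×ethylenediamine (neutral), 3×pyridine (neutral), 1×nitrato (-1 each); total -1. So Ti + (-1) = 2+, giving Ti = +3.
Ligands are named alphabetically: ethylenediamine before nitrato before pyridine.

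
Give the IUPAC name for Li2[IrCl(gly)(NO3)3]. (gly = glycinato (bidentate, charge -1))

lithium chloro(glycinato)trinitratoiridate(III)

The 2 lithium counter-ions carry a total charge of +2, so each complex ion is 2−.
Ligand charges: 1×chloro (-1 each), 1×glycinato (-1 each), 3×nitrato (-1 each); total -5. So Ir + (-5) = 2−, giving Ir = +3.
Ligands are named alphabetically: chloro before glycinato before nitrato.
The complex ion is anionic, so iridium takes the -ate form iridate(III).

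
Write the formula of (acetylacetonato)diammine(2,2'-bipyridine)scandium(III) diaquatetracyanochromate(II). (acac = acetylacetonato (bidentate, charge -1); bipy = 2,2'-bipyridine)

Cation [Sc…]: ligand charges -1, Sc(III) ⇒ ion charge 2+.
Anion [Cr…]: ligand charges -4, Cr(II) ⇒ ion charge 2−.

[Sc(acac)(bipy)(NH3)2][Cr(CN)4(H2O)2]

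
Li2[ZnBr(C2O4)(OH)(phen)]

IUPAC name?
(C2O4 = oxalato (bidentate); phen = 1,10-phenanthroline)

lithium bromohydroxooxalato(1,10-phenanthroline)zincate(II)

The 2 lithium counter-ions carry a total charge of +2, so each complex ion is 2−.
Ligand charges: 1×oxalato (-2 each), 1×hydroxo (-1 each), 1×bromo (-1 each), 1×1,10-phenanthroline (neutral); total -4. So Zn + (-4) = 2−, giving Zn = +2.
The complex ion is anionic, so zinc takes the -ate form zincate(II).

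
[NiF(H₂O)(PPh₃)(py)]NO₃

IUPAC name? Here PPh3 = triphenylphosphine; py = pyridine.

aquafluoro(pyridine)(triphenylphosphine)nickel(II) nitrate

The 1 nitrate counter-ion carries a total charge of -1, so each complex ion is 1+.
Ligand charges: 1×triphenylphosphine (neutral), 1×fluoro (-1 each), 1×aqua (neutral), 1×pyridine (neutral); total -1. So Ni + (-1) = 1+, giving Ni = +2.
Ligands are named alphabetically: aqua before fluoro before pyridine before triphenylphosphine.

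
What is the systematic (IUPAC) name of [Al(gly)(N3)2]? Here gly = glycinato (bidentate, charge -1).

diazido(glycinato)aluminium(III)

There is no counter-ion, so the complex is neutral overall.
Ligand charges: 1×glycinato (-1 each), 2×azido (-1 each); total -3. So Al + (-3) = 0, giving Al = +3.
Ligands are named alphabetically: azido before glycinato.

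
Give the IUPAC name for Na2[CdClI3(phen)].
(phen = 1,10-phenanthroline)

The 2 sodium counter-ions carry a total charge of +2, so each complex ion is 2−.
Ligand charges: 1×chloro (-1 each), 1×1,10-phenanthroline (neutral), 3×iodo (-1 each); total -4. So Cd + (-4) = 2−, giving Cd = +2.
The complex ion is anionic, so cadmium takes the -ate form cadmate(II).

sodium chlorotriiodo(1,10-phenanthroline)cadmate(II)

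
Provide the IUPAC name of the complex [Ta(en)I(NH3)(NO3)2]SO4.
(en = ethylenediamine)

The 1 sulfate counter-ion carries a total charge of -2, so each complex ion is 2+.
Ligand charges: 1×ethylenediamine (neutral), 1×ammine (neutral), 2×nitrato (-1 each), 1×iodo (-1 each); total -3. So Ta + (-3) = 2+, giving Ta = +5.
Ligands are named alphabetically: ammine before ethylenediamine before iodo before nitrato.

ammine(ethylenediamine)iododinitratotantalum(V) sulfate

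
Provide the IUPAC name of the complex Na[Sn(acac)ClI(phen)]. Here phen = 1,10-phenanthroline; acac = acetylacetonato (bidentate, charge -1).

The 1 sodium counter-ion carries a total charge of +1, so each complex ion is 1−.
Ligand charges: 1×iodo (-1 each), 1×chloro (-1 each), 1×1,10-phenanthroline (neutral), 1×acetylacetonato (-1 each); total -3. So Sn + (-3) = 1−, giving Sn = +2.
Ligands are named alphabetically: acetylacetonato before chloro before iodo before phenanthroline.
The complex ion is anionic, so tin takes the -ate form stannate(II).

sodium (acetylacetonato)chloroiodo(1,10-phenanthroline)stannate(II)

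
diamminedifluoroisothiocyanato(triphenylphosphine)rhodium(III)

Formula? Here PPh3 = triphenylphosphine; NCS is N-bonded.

Ligands: 1 triphenylphosphine (PPh3, neutral), 2 ammine (NH3, neutral), 2 fluoro (F, -1), 1 isothiocyanato (NCS, -1). Ligand charge sum = -3.
With Rh in oxidation state +3, the complex ion is [Rh...].

[RhF2(NCS)(NH3)2(PPh3)]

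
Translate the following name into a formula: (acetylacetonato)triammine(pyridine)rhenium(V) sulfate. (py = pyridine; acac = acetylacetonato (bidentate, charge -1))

Ligands: 1 pyridine (py, neutral), 3 ammine (NH3, neutral), 1 acetylacetonato (acac, -1). Ligand charge sum = -1.
Charge balance with sulfate (-2) requires 1 complex ion per 2 sulfate.

[Re(acac)(NH3)3(py)](SO4)2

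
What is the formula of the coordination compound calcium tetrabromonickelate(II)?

Ligands: 4 bromo (Br, -1). Ligand charge sum = -4.
With Ni in oxidation state +2, the complex ion is [Ni...]^2−.
Charge balance with calcium (+2) requires 1 complex ion per 1 calcium.

Ca[NiBr4]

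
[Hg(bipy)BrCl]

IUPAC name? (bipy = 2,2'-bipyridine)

There is no counter-ion, so the complex is neutral overall.
Ligand charges: 1×chloro (-1 each), 1×bromo (-1 each), 1×2,2'-bipyridine (neutral); total -2. So Hg + (-2) = 0, giving Hg = +2.
Ligands are named alphabetically: bipyridine before bromo before chloro.

(2,2'-bipyridine)bromochloromercury(II)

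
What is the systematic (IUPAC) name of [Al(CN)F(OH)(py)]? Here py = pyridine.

There is no counter-ion, so the complex is neutral overall.
Ligand charges: 1×cyano (-1 each), 1×pyridine (neutral), 1×hydroxo (-1 each), 1×fluoro (-1 each); total -3. So Al + (-3) = 0, giving Al = +3.
Ligands are named alphabetically: cyano before fluoro before hydroxo before pyridine.

cyanofluorohydroxo(pyridine)aluminium(III)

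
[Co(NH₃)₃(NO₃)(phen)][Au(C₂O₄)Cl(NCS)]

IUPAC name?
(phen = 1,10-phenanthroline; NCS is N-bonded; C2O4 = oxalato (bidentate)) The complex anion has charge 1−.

The complex anion is given as 1−; its ligand charges sum to -4, so Au = +3.
A 1:1 salt means the cation carries the equal and opposite charge, 1+.
Cation: ligand charges sum to -1; for the ion to be 1+, Co = +2.

triamminenitrato(1,10-phenanthroline)cobalt(II) chloroisothiocyanatooxalatoaurate(III)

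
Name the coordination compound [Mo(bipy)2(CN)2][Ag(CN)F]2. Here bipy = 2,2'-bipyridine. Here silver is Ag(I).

bis(2,2'-bipyridine)dicyanomolybdenum(IV) cyanofluoroargentate(I)

Ag is given as +1; the anion's ligand charges sum to -2, so the complex anion is 1−.
With 2 anions per cation, the cation must be 2×1 = 2+.
Cation: ligand charges sum to -2; for the ion to be 2+, Mo = +4.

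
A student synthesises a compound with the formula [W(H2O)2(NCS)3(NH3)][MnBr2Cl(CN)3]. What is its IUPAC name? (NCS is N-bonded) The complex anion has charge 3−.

amminediaquatriisothiocyanatotungsten(VI) dibromochlorotricyanomanganate(III)

Both ions are complex: the cation is named first with the plain metal name, the anion second with the -ate form; each ion's ligands are alphabetised independently.
The complex anion is given as 3−; its ligand charges sum to -6, so Mn = +3.
A 1:1 salt means the cation carries the equal and opposite charge, 3+.
Cation: ligand charges sum to -3; for the ion to be 3+, W = +6.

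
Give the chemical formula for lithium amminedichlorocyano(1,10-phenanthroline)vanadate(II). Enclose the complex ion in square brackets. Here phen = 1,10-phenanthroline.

Li[VCl2(CN)(NH3)(phen)]

Ligands: 1 1,10-phenanthroline (phen, neutral), 1 ammine (NH3, neutral), 2 chloro (Cl, -1), 1 cyano (CN, -1). Ligand charge sum = -3.
Charge balance with lithium (+1) requires 1 complex ion per 1 lithium.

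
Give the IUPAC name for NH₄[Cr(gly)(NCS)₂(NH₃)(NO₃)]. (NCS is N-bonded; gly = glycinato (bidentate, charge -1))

The 1 ammonium counter-ion carries a total charge of +1, so each complex ion is 1−.
Ligand charges: 2×isothiocyanato (-1 each), 1×glycinato (-1 each), 1×ammine (neutral), 1×nitrato (-1 each); total -4. So Cr + (-4) = 1−, giving Cr = +3.
The complex ion is anionic, so chromium takes the -ate form chromate(III).

ammonium ammine(glycinato)diisothiocyanatonitratochromate(III)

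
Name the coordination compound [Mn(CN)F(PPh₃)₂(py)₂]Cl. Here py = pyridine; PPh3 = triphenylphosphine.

cyanofluorobis(pyridine)bis(triphenylphosphine)manganese(III) chloride

The 1 chloride counter-ion carries a total charge of -1, so each complex ion is 1+.
Ligand charges: 1×fluoro (-1 each), 2×pyridine (neutral), 2×triphenylphosphine (neutral), 1×cyano (-1 each); total -2. So Mn + (-2) = 1+, giving Mn = +3.
Ligands are named alphabetically: cyano before fluoro before pyridine before triphenylphosphine.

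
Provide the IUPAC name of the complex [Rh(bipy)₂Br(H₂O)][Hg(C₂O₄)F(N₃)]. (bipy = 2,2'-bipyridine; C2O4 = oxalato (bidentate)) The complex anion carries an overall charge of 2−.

aquabis(2,2'-bipyridine)bromorhodium(III) azidofluorooxalatomercurate(II)

Both ions are complex: the cation is named first with the plain metal name, the anion second with the -ate form; each ion's ligands are alphabetised independently.
The complex anion is given as 2−; its ligand charges sum to -4, so Hg = +2.
A 1:1 salt means the cation carries the equal and opposite charge, 2+.
Cation: ligand charges sum to -1; for the ion to be 2+, Rh = +3.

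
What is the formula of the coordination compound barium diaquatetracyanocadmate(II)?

Ba[Cd(CN)4(H2O)2]

Ligands: 2 aqua (H2O, neutral), 4 cyano (CN, -1). Ligand charge sum = -4.
With Cd in oxidation state +2, the complex ion is [Cd...]^2−.
Charge balance with barium (+2) requires 1 complex ion per 1 barium.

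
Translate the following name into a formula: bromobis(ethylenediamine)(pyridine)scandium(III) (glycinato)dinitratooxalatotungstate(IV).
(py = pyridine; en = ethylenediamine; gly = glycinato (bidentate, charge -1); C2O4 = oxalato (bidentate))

[ScBr(en)2(py)][W(C2O4)(gly)(NO3)2]2

Cation [Sc…]: ligand charges -1, Sc(III) ⇒ ion charge 2+.
Anion [W…]: ligand charges -5, W(IV) ⇒ ion charge 1−.
One 2+ cation requires 2 of the 1− anion.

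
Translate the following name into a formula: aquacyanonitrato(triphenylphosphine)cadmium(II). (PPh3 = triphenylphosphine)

Ligands: 1 aqua (H2O, neutral), 1 nitrato (NO3, -1), 1 cyano (CN, -1), 1 triphenylphosphine (PPh3, neutral). Ligand charge sum = -2.
With Cd in oxidation state +2, the complex ion is [Cd...].

[Cd(CN)(H2O)(NO3)(PPh3)]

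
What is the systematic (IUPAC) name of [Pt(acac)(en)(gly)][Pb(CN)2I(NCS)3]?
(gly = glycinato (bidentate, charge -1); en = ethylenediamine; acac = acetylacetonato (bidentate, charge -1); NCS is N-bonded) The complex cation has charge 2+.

(acetylacetonato)(ethylenediamine)(glycinato)platinum(IV) dicyanoiodotriisothiocyanatoplumbate(IV)

Both ions are complex: the cation is named first with the plain metal name, the anion second with the -ate form; each ion's ligands are alphabetised independently.
The complex cation is given as 2+; its ligand charges sum to -2, so Pt = +4.
A 1:1 salt means the anion carries the equal and opposite charge, 2−.
Anion: ligand charges sum to -6; for the ion to be 2−, Pb = +4.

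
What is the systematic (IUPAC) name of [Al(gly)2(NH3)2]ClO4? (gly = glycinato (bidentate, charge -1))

The 1 perchlorate counter-ion carries a total charge of -1, so each complex ion is 1+.
Ligand charges: 2×glycinato (-1 each), 2×ammine (neutral); total -2. So Al + (-2) = 1+, giving Al = +3.
Ligands are named alphabetically: ammine before glycinato.

diamminebis(glycinato)aluminium(III) perchlorate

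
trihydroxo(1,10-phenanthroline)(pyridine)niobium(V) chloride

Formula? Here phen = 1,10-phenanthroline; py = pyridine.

Ligands: 1 1,10-phenanthroline (phen, neutral), 3 hydroxo (OH, -1), 1 pyridine (py, neutral). Ligand charge sum = -3.
With Nb in oxidation state +5, the complex ion is [Nb...]^2+.
Charge balance with chloride (-1) requires 1 complex ion per 2 chloride.

[Nb(OH)3(phen)(py)]Cl2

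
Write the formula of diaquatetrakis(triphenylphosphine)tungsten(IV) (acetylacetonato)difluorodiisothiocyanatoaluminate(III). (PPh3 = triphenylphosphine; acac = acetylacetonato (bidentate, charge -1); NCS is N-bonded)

Cation [W…]: ligand charges 0, W(IV) ⇒ ion charge 4+.
Anion [Al…]: ligand charges -5, Al(III) ⇒ ion charge 2−.
One 4+ cation requires 2 of the 2− anion.

[W(H2O)2(PPh3)4][Al(acac)F2(NCS)2]2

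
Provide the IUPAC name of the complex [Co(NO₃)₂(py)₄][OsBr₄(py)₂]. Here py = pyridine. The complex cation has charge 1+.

dinitratotetrakis(pyridine)cobalt(III) tetrabromobis(pyridine)osmate(III)

Both ions are complex: the cation is named first with the plain metal name, the anion second with the -ate form; each ion's ligands are alphabetised independently.
The complex cation is given as 1+; its ligand charges sum to -2, so Co = +3.
A 1:1 salt means the anion carries the equal and opposite charge, 1−.
Anion: ligand charges sum to -4; for the ion to be 1−, Os = +3.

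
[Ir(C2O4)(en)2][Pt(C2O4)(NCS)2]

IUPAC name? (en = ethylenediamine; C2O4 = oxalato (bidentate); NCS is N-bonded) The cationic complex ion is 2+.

bis(ethylenediamine)oxalatoiridium(IV) diisothiocyanatooxalatoplatinate(II)

Both ions are complex: the cation is named first with the plain metal name, the anion second with the -ate form; each ion's ligands are alphabetised independently.
The complex cation is given as 2+; its ligand charges sum to -2, so Ir = +4.
A 1:1 salt means the anion carries the equal and opposite charge, 2−.
Anion: ligand charges sum to -4; for the ion to be 2−, Pt = +2.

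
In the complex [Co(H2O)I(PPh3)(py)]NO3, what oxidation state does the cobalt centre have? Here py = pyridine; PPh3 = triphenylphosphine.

+2

1 nitrate outside the brackets (-1 each) → the complex ion is 1+.
Ligand charges: 1×H2O neutral; 1×py neutral; 1×I = -1; 1×PPh3 neutral; sum -1.
Co + (-1) = 1+ ⇒ Co is +2.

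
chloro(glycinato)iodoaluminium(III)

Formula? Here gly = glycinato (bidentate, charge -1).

[AlCl(gly)I]

Ligands: 1 iodo (I, -1), 1 chloro (Cl, -1), 1 glycinato (gly, -1). Ligand charge sum = -3.
With Al in oxidation state +3, the complex ion is [Al...].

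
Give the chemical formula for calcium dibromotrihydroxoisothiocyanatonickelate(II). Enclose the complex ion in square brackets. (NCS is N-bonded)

Ca2[NiBr2(NCS)(OH)3]

Ligands: 2 bromo (Br, -1), 1 isothiocyanato (NCS, -1), 3 hydroxo (OH, -1). Ligand charge sum = -6.
Charge balance with calcium (+2) requires 1 complex ion per 2 calcium.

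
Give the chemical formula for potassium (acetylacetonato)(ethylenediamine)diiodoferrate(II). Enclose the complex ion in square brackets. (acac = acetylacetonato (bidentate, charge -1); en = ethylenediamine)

K[Fe(acac)(en)I2]

Ligands: 1 acetylacetonato (acac, -1), 1 ethylenediamine (en, neutral), 2 iodo (I, -1). Ligand charge sum = -3.
With Fe in oxidation state +2, the complex ion is [Fe...]^1−.
Charge balance with potassium (+1) requires 1 complex ion per 1 potassium.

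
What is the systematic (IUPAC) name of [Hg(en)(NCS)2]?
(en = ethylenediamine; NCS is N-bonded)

There is no counter-ion, so the complex is neutral overall.
Ligand charges: 1×ethylenediamine (neutral), 2×isothiocyanato (-1 each); total -2. So Hg + (-2) = 0, giving Hg = +2.
Ligands are named alphabetically: ethylenediamine before isothiocyanato.

(ethylenediamine)diisothiocyanatomercury(II)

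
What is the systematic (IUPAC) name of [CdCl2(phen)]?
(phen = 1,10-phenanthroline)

There is no counter-ion, so the complex is neutral overall.
Ligand charges: 1×1,10-phenanthroline (neutral), 2×chloro (-1 each); total -2. So Cd + (-2) = 0, giving Cd = +2.
Ligands are named alphabetically: chloro before phenanthroline.

dichloro(1,10-phenanthroline)cadmium(II)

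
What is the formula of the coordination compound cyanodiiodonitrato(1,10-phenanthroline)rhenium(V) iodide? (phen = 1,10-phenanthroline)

Ligands: 2 iodo (I, -1), 1 cyano (CN, -1), 1 1,10-phenanthroline (phen, neutral), 1 nitrato (NO3, -1). Ligand charge sum = -4.
With Re in oxidation state +5, the complex ion is [Re...]^1+.
Charge balance with iodide (-1) requires 1 complex ion per 1 iodide.

[Re(CN)I2(NO3)(phen)]I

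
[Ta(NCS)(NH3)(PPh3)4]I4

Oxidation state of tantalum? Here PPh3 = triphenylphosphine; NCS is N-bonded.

+5

4 iodide outside the brackets (-1 each) → the complex ion is 4+.
Ligand charges: 4×PPh3 neutral; 1×NH3 neutral; 1×NCS = -1; sum -1.
Ta + (-1) = 4+ ⇒ Ta is +5.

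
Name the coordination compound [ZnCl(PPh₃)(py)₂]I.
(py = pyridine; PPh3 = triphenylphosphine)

chlorobis(pyridine)(triphenylphosphine)zinc(II) iodide

The 1 iodide counter-ion carries a total charge of -1, so each complex ion is 1+.
Ligand charges: 2×pyridine (neutral), 1×chloro (-1 each), 1×triphenylphosphine (neutral); total -1. So Zn + (-1) = 1+, giving Zn = +2.
Ligands are named alphabetically: chloro before pyridine before triphenylphosphine.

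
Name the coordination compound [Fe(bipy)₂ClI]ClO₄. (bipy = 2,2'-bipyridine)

bis(2,2'-bipyridine)chloroiodoiron(III) perchlorate

The 1 perchlorate counter-ion carries a total charge of -1, so each complex ion is 1+.
Ligand charges: 1×chloro (-1 each), 1×iodo (-1 each), 2×2,2'-bipyridine (neutral); total -2. So Fe + (-2) = 1+, giving Fe = +3.
Ligands are named alphabetically: bipyridine before chloro before iodo.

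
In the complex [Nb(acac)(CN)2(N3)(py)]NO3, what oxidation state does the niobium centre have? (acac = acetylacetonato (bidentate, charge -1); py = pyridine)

1 nitrate outside the brackets (-1 each) → the complex ion is 1+.
Ligand charges: 2×CN = -2; 1×acac = -1; 1×py neutral; 1×N3 = -1; sum -4.
Nb + (-4) = 1+ ⇒ Nb is +5.

+5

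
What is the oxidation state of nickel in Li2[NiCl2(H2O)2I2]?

2 lithium outside the brackets (+1 each) → the complex ion is 2−.
Ligand charges: 2×Cl = -2; 2×I = -2; 2×H2O neutral; sum -4.
Ni + (-4) = 2− ⇒ Ni is +2.

+2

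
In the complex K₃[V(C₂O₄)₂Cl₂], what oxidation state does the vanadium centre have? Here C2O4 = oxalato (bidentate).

3 potassium outside the brackets (+1 each) → the complex ion is 3−.
Ligand charges: 2×C2O4 = -4; 2×Cl = -2; sum -6.
V + (-6) = 3− ⇒ V is +3.

+3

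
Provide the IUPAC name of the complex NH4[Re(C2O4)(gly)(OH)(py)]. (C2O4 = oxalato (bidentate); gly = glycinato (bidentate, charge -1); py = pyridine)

The 1 ammonium counter-ion carries a total charge of +1, so each complex ion is 1−.
Ligand charges: 1×oxalato (-2 each), 1×glycinato (-1 each), 1×pyridine (neutral), 1×hydroxo (-1 each); total -4. So Re + (-4) = 1−, giving Re = +3.
Ligands are named alphabetically: glycinato before hydroxo before oxalato before pyridine.
The complex ion is anionic, so rhenium takes the -ate form rhenate(III).

ammonium (glycinato)hydroxooxalato(pyridine)rhenate(III)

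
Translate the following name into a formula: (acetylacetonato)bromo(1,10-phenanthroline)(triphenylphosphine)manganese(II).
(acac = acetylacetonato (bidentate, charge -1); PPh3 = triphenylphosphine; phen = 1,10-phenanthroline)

Ligands: 1 acetylacetonato (acac, -1), 1 bromo (Br, -1), 1 triphenylphosphine (PPh3, neutral), 1 1,10-phenanthroline (phen, neutral). Ligand charge sum = -2.
With Mn in oxidation state +2, the complex ion is [Mn...].

[Mn(acac)Br(phen)(PPh3)]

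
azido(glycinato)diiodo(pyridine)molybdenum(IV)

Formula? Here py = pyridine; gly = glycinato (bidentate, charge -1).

[Mo(gly)I2(N3)(py)]

Ligands: 2 iodo (I, -1), 1 pyridine (py, neutral), 1 azido (N3, -1), 1 glycinato (gly, -1). Ligand charge sum = -4.
With Mo in oxidation state +4, the complex ion is [Mo...].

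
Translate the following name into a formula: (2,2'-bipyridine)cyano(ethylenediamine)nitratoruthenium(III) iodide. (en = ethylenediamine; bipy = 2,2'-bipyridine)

Ligands: 1 ethylenediamine (en, neutral), 1 cyano (CN, -1), 1 2,2'-bipyridine (bipy, neutral), 1 nitrato (NO3, -1). Ligand charge sum = -2.
With Ru in oxidation state +3, the complex ion is [Ru...]^1+.
Charge balance with iodide (-1) requires 1 complex ion per 1 iodide.

[Ru(bipy)(CN)(en)(NO3)]I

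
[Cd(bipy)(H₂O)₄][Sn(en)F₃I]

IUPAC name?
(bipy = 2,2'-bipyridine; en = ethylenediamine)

tetraaqua(2,2'-bipyridine)cadmium(II) (ethylenediamine)trifluoroiodostannate(II)

Cadmium is always +2 in its complexes; the cation's ligand charges sum to 0, so the complex cation is 2+.
A 1:1 salt means the anion carries the equal and opposite charge, 2−.
Anion: ligand charges sum to -4; for the ion to be 2−, Sn = +2.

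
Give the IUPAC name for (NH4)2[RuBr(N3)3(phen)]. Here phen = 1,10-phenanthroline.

ammonium triazidobromo(1,10-phenanthroline)ruthenate(II)

The 2 ammonium counter-ions carry a total charge of +2, so each complex ion is 2−.
Ligand charges: 1×1,10-phenanthroline (neutral), 1×bromo (-1 each), 3×azido (-1 each); total -4. So Ru + (-4) = 2−, giving Ru = +2.
Ligands are named alphabetically: azido before bromo before phenanthroline.
The complex ion is anionic, so ruthenium takes the -ate form ruthenate(II).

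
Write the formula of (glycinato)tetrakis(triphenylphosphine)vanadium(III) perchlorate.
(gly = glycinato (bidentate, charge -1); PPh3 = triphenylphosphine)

[V(gly)(PPh3)4](ClO4)2

Ligands: 1 glycinato (gly, -1), 4 triphenylphosphine (PPh3, neutral). Ligand charge sum = -1.
Charge balance with perchlorate (-1) requires 1 complex ion per 2 perchlorate.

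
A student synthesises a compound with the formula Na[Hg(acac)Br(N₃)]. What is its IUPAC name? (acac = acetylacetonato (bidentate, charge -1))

The 1 sodium counter-ion carries a total charge of +1, so each complex ion is 1−.
Ligand charges: 1×bromo (-1 each), 1×azido (-1 each), 1×acetylacetonato (-1 each); total -3. So Hg + (-3) = 1−, giving Hg = +2.
The complex ion is anionic, so mercury takes the -ate form mercurate(II).

sodium (acetylacetonato)azidobromomercurate(II)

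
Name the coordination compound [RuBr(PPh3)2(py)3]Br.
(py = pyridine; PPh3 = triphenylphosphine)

bromotris(pyridine)bis(triphenylphosphine)ruthenium(II) bromide

The 1 bromide counter-ion carries a total charge of -1, so each complex ion is 1+.
Ligand charges: 1×bromo (-1 each), 3×pyridine (neutral), 2×triphenylphosphine (neutral); total -1. So Ru + (-1) = 1+, giving Ru = +2.
Ligands are named alphabetically: bromo before pyridine before triphenylphosphine.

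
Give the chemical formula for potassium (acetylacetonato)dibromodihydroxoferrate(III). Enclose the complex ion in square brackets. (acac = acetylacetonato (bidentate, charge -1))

Ligands: 2 hydroxo (OH, -1), 1 acetylacetonato (acac, -1), 2 bromo (Br, -1). Ligand charge sum = -5.
With Fe in oxidation state +3, the complex ion is [Fe...]^2−.
Charge balance with potassium (+1) requires 1 complex ion per 2 potassium.

K2[Fe(acac)Br2(OH)2]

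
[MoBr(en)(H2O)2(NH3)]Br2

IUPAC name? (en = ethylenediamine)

amminediaquabromo(ethylenediamine)molybdenum(III) bromide

The 2 bromide counter-ions carry a total charge of -2, so each complex ion is 2+.
Ligand charges: 2×aqua (neutral), 1×ammine (neutral), 1×bromo (-1 each), 1×ethylenediamine (neutral); total -1. So Mo + (-1) = 2+, giving Mo = +3.
Ligands are named alphabetically: ammine before aqua before bromo before ethylenediamine.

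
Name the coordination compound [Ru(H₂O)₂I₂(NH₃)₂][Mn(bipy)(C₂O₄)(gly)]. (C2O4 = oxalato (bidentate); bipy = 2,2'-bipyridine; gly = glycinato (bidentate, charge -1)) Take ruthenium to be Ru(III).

Ru is given as +3; the cation's ligand charges sum to -2, so the complex cation is 1+.
A 1:1 salt means the anion carries the equal and opposite charge, 1−.
Anion: ligand charges sum to -3; for the ion to be 1−, Mn = +2.

diamminediaquadiiodoruthenium(III) (2,2'-bipyridine)(glycinato)oxalatomanganate(II)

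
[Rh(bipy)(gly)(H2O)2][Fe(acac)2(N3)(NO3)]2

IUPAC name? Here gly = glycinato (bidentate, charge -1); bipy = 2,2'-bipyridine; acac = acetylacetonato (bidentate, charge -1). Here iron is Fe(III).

diaqua(2,2'-bipyridine)(glycinato)rhodium(III) bis(acetylacetonato)azidonitratoferrate(III)

Fe is given as +3; the anion's ligand charges sum to -4, so the complex anion is 1−.
With 2 anions per cation, the cation must be 2×1 = 2+.
Cation: ligand charges sum to -1; for the ion to be 2+, Rh = +3.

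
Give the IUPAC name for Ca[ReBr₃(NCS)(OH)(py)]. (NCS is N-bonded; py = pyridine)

calcium tribromohydroxoisothiocyanato(pyridine)rhenate(III)

The 1 calcium counter-ion carries a total charge of +2, so each complex ion is 2−.
Ligand charges: 1×isothiocyanato (-1 each), 3×bromo (-1 each), 1×hydroxo (-1 each), 1×pyridine (neutral); total -5. So Re + (-5) = 2−, giving Re = +3.
Ligands are named alphabetically: bromo before hydroxo before isothiocyanato before pyridine.
The complex ion is anionic, so rhenium takes the -ate form rhenate(III).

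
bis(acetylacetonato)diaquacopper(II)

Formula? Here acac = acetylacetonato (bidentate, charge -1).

[Cu(acac)2(H2O)2]

Ligands: 2 aqua (H2O, neutral), 2 acetylacetonato (acac, -1). Ligand charge sum = -2.
With Cu in oxidation state +2, the complex ion is [Cu...].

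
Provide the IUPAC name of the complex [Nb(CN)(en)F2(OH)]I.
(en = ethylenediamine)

cyano(ethylenediamine)difluorohydroxoniobium(V) iodide

The 1 iodide counter-ion carries a total charge of -1, so each complex ion is 1+.
Ligand charges: 1×hydroxo (-1 each), 1×ethylenediamine (neutral), 1×cyano (-1 each), 2×fluoro (-1 each); total -4. So Nb + (-4) = 1+, giving Nb = +5.
Ligands are named alphabetically: cyano before ethylenediamine before fluoro before hydroxo.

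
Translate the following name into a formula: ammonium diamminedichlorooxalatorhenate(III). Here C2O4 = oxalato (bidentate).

Ligands: 2 ammine (NH3, neutral), 2 chloro (Cl, -1), 1 oxalato (C2O4, -2). Ligand charge sum = -4.
With Re in oxidation state +3, the complex ion is [Re...]^1−.
Charge balance with ammonium (+1) requires 1 complex ion per 1 ammonium.

NH4[Re(C2O4)Cl2(NH3)2]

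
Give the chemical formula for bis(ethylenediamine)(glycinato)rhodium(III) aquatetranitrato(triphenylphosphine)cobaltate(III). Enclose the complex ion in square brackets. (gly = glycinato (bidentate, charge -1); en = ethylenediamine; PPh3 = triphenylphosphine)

Cation [Rh…]: ligand charges -1, Rh(III) ⇒ ion charge 2+.
Anion [Co…]: ligand charges -4, Co(III) ⇒ ion charge 1−.
One 2+ cation requires 2 of the 1− anion.

[Rh(en)2(gly)][Co(H2O)(NO3)4(PPh3)]2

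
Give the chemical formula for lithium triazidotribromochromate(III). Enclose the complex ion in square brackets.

Li3[CrBr3(N3)3]

Ligands: 3 azido (N3, -1), 3 bromo (Br, -1). Ligand charge sum = -6.
With Cr in oxidation state +3, the complex ion is [Cr...]^3−.
Charge balance with lithium (+1) requires 1 complex ion per 3 lithium.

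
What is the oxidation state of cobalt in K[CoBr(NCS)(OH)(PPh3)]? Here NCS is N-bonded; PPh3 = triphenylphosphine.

1 potassium outside the brackets (+1 each) → the complex ion is 1−.
Ligand charges: 1×OH = -1; 1×Br = -1; 1×NCS = -1; 1×PPh3 neutral; sum -3.
Co + (-3) = 1− ⇒ Co is +2.

+2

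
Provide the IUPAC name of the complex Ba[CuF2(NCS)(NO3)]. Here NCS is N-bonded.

barium difluoroisothiocyanatonitratocuprate(II)

The 1 barium counter-ion carries a total charge of +2, so each complex ion is 2−.
Ligand charges: 1×isothiocyanato (-1 each), 2×fluoro (-1 each), 1×nitrato (-1 each); total -4. So Cu + (-4) = 2−, giving Cu = +2.
Ligands are named alphabetically: fluoro before isothiocyanato before nitrato.
The complex ion is anionic, so copper takes the -ate form cuprate(II).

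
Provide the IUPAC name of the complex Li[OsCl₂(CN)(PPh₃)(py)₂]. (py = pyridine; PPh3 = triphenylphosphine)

lithium dichlorocyanobis(pyridine)(triphenylphosphine)osmate(II)

The 1 lithium counter-ion carries a total charge of +1, so each complex ion is 1−.
Ligand charges: 1×cyano (-1 each), 2×chloro (-1 each), 2×pyridine (neutral), 1×triphenylphosphine (neutral); total -3. So Os + (-3) = 1−, giving Os = +2.
Ligands are named alphabetically: chloro before cyano before pyridine before triphenylphosphine.
The complex ion is anionic, so osmium takes the -ate form osmate(II).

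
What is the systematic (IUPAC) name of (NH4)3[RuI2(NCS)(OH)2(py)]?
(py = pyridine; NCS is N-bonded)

The 3 ammonium counter-ions carry a total charge of +3, so each complex ion is 3−.
Ligand charges: 1×pyridine (neutral), 2×iodo (-1 each), 2×hydroxo (-1 each), 1×isothiocyanato (-1 each); total -5. So Ru + (-5) = 3−, giving Ru = +2.
Ligands are named alphabetically: hydroxo before iodo before isothiocyanato before pyridine.
The complex ion is anionic, so ruthenium takes the -ate form ruthenate(II).

ammonium dihydroxodiiodoisothiocyanato(pyridine)ruthenate(II)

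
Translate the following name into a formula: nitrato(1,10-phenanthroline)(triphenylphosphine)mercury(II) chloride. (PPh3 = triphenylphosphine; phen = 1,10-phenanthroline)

Ligands: 1 nitrato (NO3, -1), 1 triphenylphosphine (PPh3, neutral), 1 1,10-phenanthroline (phen, neutral). Ligand charge sum = -1.
With Hg in oxidation state +2, the complex ion is [Hg...]^1+.
Charge balance with chloride (-1) requires 1 complex ion per 1 chloride.

[Hg(NO3)(phen)(PPh3)]Cl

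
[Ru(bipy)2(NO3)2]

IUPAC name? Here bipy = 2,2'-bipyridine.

bis(2,2'-bipyridine)dinitratoruthenium(II)

There is no counter-ion, so the complex is neutral overall.
Ligand charges: 2×2,2'-bipyridine (neutral), 2×nitrato (-1 each); total -2. So Ru + (-2) = 0, giving Ru = +2.
Ligands are named alphabetically: bipyridine before nitrato.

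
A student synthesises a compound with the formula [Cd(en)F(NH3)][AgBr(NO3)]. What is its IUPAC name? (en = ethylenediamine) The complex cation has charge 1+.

ammine(ethylenediamine)fluorocadmium(II) bromonitratoargentate(I)

The complex cation is given as 1+; its ligand charges sum to -1, so Cd = +2.
A 1:1 salt means the anion carries the equal and opposite charge, 1−.
Anion: ligand charges sum to -2; for the ion to be 1−, Ag = +1.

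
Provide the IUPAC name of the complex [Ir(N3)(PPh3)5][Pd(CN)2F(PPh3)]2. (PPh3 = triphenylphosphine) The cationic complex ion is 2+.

azidopentakis(triphenylphosphine)iridium(III) dicyanofluoro(triphenylphosphine)palladate(II)

Both ions are complex: the cation is named first with the plain metal name, the anion second with the -ate form; each ion's ligands are alphabetised independently.
The complex cation is given as 2+; its ligand charges sum to -1, so Ir = +3.
With 2 anions per cation, each anion must be 2/2 = 1−.
Anion: ligand charges sum to -3; for the ion to be 1−, Pd = +2.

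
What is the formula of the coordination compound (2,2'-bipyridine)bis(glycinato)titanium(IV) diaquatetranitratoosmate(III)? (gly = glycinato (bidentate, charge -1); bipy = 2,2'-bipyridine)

Cation [Ti…]: ligand charges -2, Ti(IV) ⇒ ion charge 2+.
Anion [Os…]: ligand charges -4, Os(III) ⇒ ion charge 1−.

[Ti(bipy)(gly)2][Os(H2O)2(NO3)4]2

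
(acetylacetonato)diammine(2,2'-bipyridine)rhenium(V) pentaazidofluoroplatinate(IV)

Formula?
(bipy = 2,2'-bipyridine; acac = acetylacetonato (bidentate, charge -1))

Cation [Re…]: ligand charges -1, Re(V) ⇒ ion charge 4+.
Anion [Pt…]: ligand charges -6, Pt(IV) ⇒ ion charge 2−.
One 4+ cation requires 2 of the 2− anion.

[Re(acac)(bipy)(NH3)2][PtF(N3)5]2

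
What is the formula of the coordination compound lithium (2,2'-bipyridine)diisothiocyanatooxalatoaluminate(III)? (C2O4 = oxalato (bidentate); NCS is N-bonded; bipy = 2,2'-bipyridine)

Li[Al(bipy)(C2O4)(NCS)2]

Ligands: 1 oxalato (C2O4, -2), 2 isothiocyanato (NCS, -1), 1 2,2'-bipyridine (bipy, neutral). Ligand charge sum = -4.
With Al in oxidation state +3, the complex ion is [Al...]^1−.
Charge balance with lithium (+1) requires 1 complex ion per 1 lithium.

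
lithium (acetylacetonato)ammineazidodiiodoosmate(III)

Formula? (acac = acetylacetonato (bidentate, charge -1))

Li[Os(acac)I2(N3)(NH3)]

Ligands: 1 acetylacetonato (acac, -1), 1 azido (N3, -1), 1 ammine (NH3, neutral), 2 iodo (I, -1). Ligand charge sum = -4.
Charge balance with lithium (+1) requires 1 complex ion per 1 lithium.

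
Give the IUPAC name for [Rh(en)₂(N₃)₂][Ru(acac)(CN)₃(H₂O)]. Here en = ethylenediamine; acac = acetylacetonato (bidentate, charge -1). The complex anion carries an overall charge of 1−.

The complex anion is given as 1−; its ligand charges sum to -4, so Ru = +3.
A 1:1 salt means the cation carries the equal and opposite charge, 1+.
Cation: ligand charges sum to -2; for the ion to be 1+, Rh = +3.

diazidobis(ethylenediamine)rhodium(III) (acetylacetonato)aquatricyanoruthenate(III)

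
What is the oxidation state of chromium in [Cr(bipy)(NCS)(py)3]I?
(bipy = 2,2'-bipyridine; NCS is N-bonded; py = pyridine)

1 iodide outside the brackets (-1 each) → the complex ion is 1+.
Ligand charges: 1×bipy neutral; 1×NCS = -1; 3×py neutral; sum -1.
Cr + (-1) = 1+ ⇒ Cr is +2.

+2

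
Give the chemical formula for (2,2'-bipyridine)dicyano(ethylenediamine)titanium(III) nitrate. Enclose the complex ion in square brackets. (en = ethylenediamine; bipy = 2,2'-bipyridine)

Ligands: 2 cyano (CN, -1), 1 ethylenediamine (en, neutral), 1 2,2'-bipyridine (bipy, neutral). Ligand charge sum = -2.
With Ti in oxidation state +3, the complex ion is [Ti...]^1+.
Charge balance with nitrate (-1) requires 1 complex ion per 1 nitrate.

[Ti(bipy)(CN)2(en)]NO3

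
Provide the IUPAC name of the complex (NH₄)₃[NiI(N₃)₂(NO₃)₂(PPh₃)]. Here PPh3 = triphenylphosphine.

The 3 ammonium counter-ions carry a total charge of +3, so each complex ion is 3−.
Ligand charges: 2×azido (-1 each), 1×triphenylphosphine (neutral), 1×iodo (-1 each), 2×nitrato (-1 each); total -5. So Ni + (-5) = 3−, giving Ni = +2.
Ligands are named alphabetically: azido before iodo before nitrato before triphenylphosphine.
The complex ion is anionic, so nickel takes the -ate form nickelate(II).

ammonium diazidoiododinitrato(triphenylphosphine)nickelate(II)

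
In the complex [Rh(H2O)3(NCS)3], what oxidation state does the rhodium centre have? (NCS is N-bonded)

+3

No counter-ion: the bracketed complex is neutral.
Ligand charges: 3×NCS = -3; 3×H2O neutral; sum -3.
Rh + (-3) = 0 ⇒ Rh is +3.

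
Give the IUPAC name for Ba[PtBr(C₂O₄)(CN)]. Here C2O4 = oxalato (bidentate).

barium bromocyanooxalatoplatinate(II)

The 1 barium counter-ion carries a total charge of +2, so each complex ion is 2−.
Ligand charges: 1×oxalato (-2 each), 1×cyano (-1 each), 1×bromo (-1 each); total -4. So Pt + (-4) = 2−, giving Pt = +2.
Ligands are named alphabetically: bromo before cyano before oxalato.
The complex ion is anionic, so platinum takes the -ate form platinate(II).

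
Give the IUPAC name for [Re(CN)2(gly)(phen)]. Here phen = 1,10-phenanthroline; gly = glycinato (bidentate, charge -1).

There is no counter-ion, so the complex is neutral overall.
Ligand charges: 1×1,10-phenanthroline (neutral), 1×glycinato (-1 each), 2×cyano (-1 each); total -3. So Re + (-3) = 0, giving Re = +3.
Ligands are named alphabetically: cyano before glycinato before phenanthroline.

dicyano(glycinato)(1,10-phenanthroline)rhenium(III)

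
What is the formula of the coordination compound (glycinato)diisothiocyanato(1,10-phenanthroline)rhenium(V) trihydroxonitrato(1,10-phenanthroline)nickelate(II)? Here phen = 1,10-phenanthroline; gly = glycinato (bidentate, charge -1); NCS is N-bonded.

[Re(gly)(NCS)2(phen)][Ni(NO3)(OH)3(phen)]

Cation [Re…]: ligand charges -3, Re(V) ⇒ ion charge 2+.
Anion [Ni…]: ligand charges -4, Ni(II) ⇒ ion charge 2−.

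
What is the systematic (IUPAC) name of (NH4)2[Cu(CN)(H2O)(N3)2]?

ammonium aquadiazidocyanocuprate(I)

The 2 ammonium counter-ions carry a total charge of +2, so each complex ion is 2−.
Ligand charges: 1×aqua (neutral), 2×azido (-1 each), 1×cyano (-1 each); total -3. So Cu + (-3) = 2−, giving Cu = +1.
The complex ion is anionic, so copper takes the -ate form cuprate(I).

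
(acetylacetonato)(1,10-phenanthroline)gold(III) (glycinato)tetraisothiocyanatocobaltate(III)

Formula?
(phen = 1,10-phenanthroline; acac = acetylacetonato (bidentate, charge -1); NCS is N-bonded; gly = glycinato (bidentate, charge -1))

Cation [Au…]: ligand charges -1, Au(III) ⇒ ion charge 2+.
Anion [Co…]: ligand charges -5, Co(III) ⇒ ion charge 2−.

[Au(acac)(phen)][Co(gly)(NCS)4]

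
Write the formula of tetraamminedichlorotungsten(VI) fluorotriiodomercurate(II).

[WCl2(NH3)4][HgFI3]2

Cation [W…]: ligand charges -2, W(VI) ⇒ ion charge 4+.
Anion [Hg…]: ligand charges -4, Hg(II) ⇒ ion charge 2−.
One 4+ cation requires 2 of the 2− anion.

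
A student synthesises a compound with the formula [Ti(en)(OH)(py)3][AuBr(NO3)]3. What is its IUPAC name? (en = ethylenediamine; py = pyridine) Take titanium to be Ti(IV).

(ethylenediamine)hydroxotris(pyridine)titanium(IV) bromonitratoaurate(I)

Both ions are complex: the cation is named first with the plain metal name, the anion second with the -ate form; each ion's ligands are alphabetised independently.
Ti is given as +4; the cation's ligand charges sum to -1, so the complex cation is 3+.
With 3 anions per cation, each anion must be 3/3 = 1−.
Anion: ligand charges sum to -2; for the ion to be 1−, Au = +1.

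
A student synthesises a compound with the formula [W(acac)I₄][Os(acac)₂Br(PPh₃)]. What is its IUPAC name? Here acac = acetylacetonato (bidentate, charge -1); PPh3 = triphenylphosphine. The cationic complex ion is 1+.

Both ions are complex: the cation is named first with the plain metal name, the anion second with the -ate form; each ion's ligands are alphabetised independently.
The complex cation is given as 1+; its ligand charges sum to -5, so W = +6.
A 1:1 salt means the anion carries the equal and opposite charge, 1−.
Anion: ligand charges sum to -3; for the ion to be 1−, Os = +2.

(acetylacetonato)tetraiodotungsten(VI) bis(acetylacetonato)bromo(triphenylphosphine)osmate(II)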